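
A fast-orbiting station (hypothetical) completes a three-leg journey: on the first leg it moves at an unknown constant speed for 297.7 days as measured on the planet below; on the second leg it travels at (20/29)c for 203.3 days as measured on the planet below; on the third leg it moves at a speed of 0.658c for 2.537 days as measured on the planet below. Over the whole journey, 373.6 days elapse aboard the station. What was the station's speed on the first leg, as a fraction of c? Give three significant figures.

β = 0.657

Leg 1: speed unknown; τ_1 = 297.7/γ_1.
Leg 2: γ = 1/√(1 − (20/29)²) = 29/21 ≈ 1.381; τ_2 = 203.3/1.381 = 147.2 days.
Leg 3: γ = 1/√(1 − 0.658²) = 1/√0.5670 = 1.328; τ_3 = 2.537/1.328 = 1.910 days.
Total proper time: τ_1 + 147.2 + 1.910 = 373.6, so τ_1 = 373.6 − 149.1 = 224.5 days.
γ_1 = 297.7/224.5 = 1.326; β = √(1 − 1/γ²) = √0.4315.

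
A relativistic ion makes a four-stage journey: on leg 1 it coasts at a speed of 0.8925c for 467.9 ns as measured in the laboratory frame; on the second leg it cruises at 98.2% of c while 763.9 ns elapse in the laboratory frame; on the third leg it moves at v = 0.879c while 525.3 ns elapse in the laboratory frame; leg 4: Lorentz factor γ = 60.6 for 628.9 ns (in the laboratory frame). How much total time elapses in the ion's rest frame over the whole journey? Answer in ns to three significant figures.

τ = 616 ns

Leg 1: γ = 1/√(1 − 0.8925²) = 1/√0.2034 = 2.217; τ_1 = 467.9/2.217 = 211.0 ns.
Leg 2: β = 0.982; γ = 1/√(1 − 0.982²) = 1/√0.03568 = 5.294; τ_2 = 763.9/5.294 = 144.3 ns.
Leg 3: γ = 1/√(1 − 0.879²) = 1/√0.2274 = 2.097; τ_3 = 525.3/2.097 = 250.5 ns.
Leg 4: γ = 60.6; τ_4 = 628.9/60.60 = 10.38 ns.
Total: 211.0 + 144.3 + 250.5 + 10.38 ns.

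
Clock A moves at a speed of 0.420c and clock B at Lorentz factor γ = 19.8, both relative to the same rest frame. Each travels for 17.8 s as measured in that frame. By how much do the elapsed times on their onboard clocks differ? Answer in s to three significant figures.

A: γ = 1/√(1 − 0.420²) = 1/√0.8236 = 1.102; τ_A = 17.8/1.102 = 16.15 s.
B: γ = 19.8; τ_B = 17.8/19.80 = 0.8990 s.

|τ_A − τ_B| = 15.3 s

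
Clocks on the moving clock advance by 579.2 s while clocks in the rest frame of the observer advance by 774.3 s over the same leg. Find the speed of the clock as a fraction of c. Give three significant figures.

β = 0.664

The proper time is measured on the moving clock (both events occur at the clock's location); Δt is measured in the rest frame of the observer. γ = Δt/τ = 774.3/579.2 = 1.337.
β = √(1 − 1/γ²) = √(1 − 0.5595) = √0.4405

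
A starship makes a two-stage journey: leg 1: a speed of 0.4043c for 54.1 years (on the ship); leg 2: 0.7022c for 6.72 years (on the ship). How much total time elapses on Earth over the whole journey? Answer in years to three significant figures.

Leg 1: γ = 1/√(1 − 0.4043²) = 1/√0.8365 = 1.093; Δt_1 = 1.093 × 54.1 = 59.15 years.
Leg 2: γ = 1/√(1 − 0.7022²) = 1/√0.5069 = 1.405; Δt_2 = 1.405 × 6.72 = 9.438 years.
Total: 59.15 + 9.438 years.

Δt = 68.6 years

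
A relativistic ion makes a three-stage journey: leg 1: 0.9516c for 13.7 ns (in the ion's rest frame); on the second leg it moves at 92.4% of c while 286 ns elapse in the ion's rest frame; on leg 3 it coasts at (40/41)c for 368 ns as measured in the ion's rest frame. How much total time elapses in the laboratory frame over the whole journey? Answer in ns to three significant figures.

Δt = 2470 ns

Leg 1: γ = 1/√(1 − 0.9516²) = 1/√0.09446 = 3.254; Δt_1 = 3.254 × 13.7 = 44.58 ns.
Leg 2: β = 0.924; γ = 1/√(1 − 0.924²) = 1/√0.1462 = 2.615; Δt_2 = 2.615 × 286 = 747.9 ns.
Leg 3: γ = 1/√(1 − (40/41)²) = 41/9 ≈ 4.556; Δt_3 = 4.556 × 368 = 1676 ns.
Total: 44.58 + 747.9 + 1676 ns.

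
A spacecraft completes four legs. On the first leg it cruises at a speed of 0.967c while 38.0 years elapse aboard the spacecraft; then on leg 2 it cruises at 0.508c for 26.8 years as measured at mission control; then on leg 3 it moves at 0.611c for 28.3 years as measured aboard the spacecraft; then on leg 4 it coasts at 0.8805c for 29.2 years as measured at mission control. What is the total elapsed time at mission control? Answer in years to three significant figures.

Leg 1: γ = 1/√(1 − 0.967²) = 1/√0.06491 = 3.925; Δt_1 = 3.925 × 38.0 = 149.2 years.
Leg 2: 26.8 years is already measured at mission control.
Leg 3: γ = 1/√(1 − 0.611²) = 1/√0.6267 = 1.263; Δt_3 = 1.263 × 28.3 = 35.75 years.
Leg 4: 29.2 years is already measured at mission control.
Total: 149.2 + 26.80 + 35.75 + 29.20 years.

Δt = 241 years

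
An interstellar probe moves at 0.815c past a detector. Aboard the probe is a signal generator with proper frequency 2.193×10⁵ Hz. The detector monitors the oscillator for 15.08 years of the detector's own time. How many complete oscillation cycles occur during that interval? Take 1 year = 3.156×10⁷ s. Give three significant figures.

N = 6.05×10¹³

γ = 1/√(1 − 0.815²) = 1/√0.3358 = 1.726
During 15.08 years of lab time, the oscillator's proper time advances by τ = Δt/γ = 15.08/1.726 = 8.738 years = 2.758×10⁸ s.
N = f × τ = 2.193×10⁵ × 2.758×10⁸ = 6.048×10¹³.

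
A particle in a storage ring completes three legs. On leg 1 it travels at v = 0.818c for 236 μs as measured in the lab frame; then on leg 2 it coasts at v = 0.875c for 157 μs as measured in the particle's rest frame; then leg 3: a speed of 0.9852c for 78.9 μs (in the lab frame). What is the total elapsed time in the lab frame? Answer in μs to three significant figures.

Δt = 639 μs

Leg 1: 236 μs is already measured in the lab frame.
Leg 2: γ = 1/√(1 − 0.875²) = 1/√0.2344 = 2.066; Δt_2 = 2.066 × 157 = 324.3 μs.
Leg 3: 78.9 μs is already measured in the lab frame.
Total: 236.0 + 324.3 + 78.90 μs.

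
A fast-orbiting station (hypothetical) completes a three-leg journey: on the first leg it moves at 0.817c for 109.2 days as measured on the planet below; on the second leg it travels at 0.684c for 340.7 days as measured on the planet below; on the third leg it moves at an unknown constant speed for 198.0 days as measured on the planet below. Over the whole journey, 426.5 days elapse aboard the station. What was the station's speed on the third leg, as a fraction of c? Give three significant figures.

β = 0.814

Leg 1: γ = 1/√(1 − 0.817²) = 1/√0.3325 = 1.734; τ_1 = 109.2/1.734 = 62.97 days.
Leg 2: γ = 1/√(1 − 0.684²) = 1/√0.5321 = 1.371; τ_2 = 340.7/1.371 = 248.5 days.
Leg 3: speed unknown; τ_3 = 198.0/γ_3.
Total proper time: 62.97 + 248.5 + τ_3 = 426.5, so τ_3 = 426.5 − 311.5 = 115.0 days.
γ_3 = 198.0/115.0 = 1.722; β = √(1 − 1/γ²) = √0.6627.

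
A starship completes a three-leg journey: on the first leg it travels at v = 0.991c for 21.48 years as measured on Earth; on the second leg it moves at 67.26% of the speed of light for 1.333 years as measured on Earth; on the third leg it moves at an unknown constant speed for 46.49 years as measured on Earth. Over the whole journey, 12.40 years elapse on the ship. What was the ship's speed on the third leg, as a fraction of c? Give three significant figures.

Leg 1: γ = 1/√(1 − 0.991²) = 1/√0.01792 = 7.470; τ_1 = 21.48/7.470 = 2.875 years.
Leg 2: β = 0.6726; γ = 1/√(1 − 0.6726²) = 1/√0.5476 = 1.351; τ_2 = 1.333/1.351 = 0.9864 years.
Leg 3: speed unknown; τ_3 = 46.49/γ_3.
Total proper time: 2.875 + 0.9864 + τ_3 = 12.40, so τ_3 = 12.40 − 3.862 = 8.538 years.
γ_3 = 46.49/8.538 = 5.445; β = √(1 − 1/γ²) = √0.9663.

β = 0.983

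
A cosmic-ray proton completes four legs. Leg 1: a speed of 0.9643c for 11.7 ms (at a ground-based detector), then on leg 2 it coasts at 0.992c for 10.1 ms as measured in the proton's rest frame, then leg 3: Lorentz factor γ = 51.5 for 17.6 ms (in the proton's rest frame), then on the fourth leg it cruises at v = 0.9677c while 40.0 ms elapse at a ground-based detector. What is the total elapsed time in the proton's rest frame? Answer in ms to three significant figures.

τ = 40.9 ms

Leg 1: γ = 1/√(1 − 0.9643²) = 1/√0.07013 = 3.776; τ_1 = 11.7/3.776 = 3.098 ms.
Leg 2: 10.1 ms is already measured in the proton's rest frame.
Leg 3: 17.6 ms is already measured in the proton's rest frame.
Leg 4: γ = 1/√(1 − 0.9677²) = 1/√0.06356 = 3.967; τ_4 = 40.0/3.967 = 10.08 ms.
Total: 3.098 + 10.10 + 17.60 + 10.08 ms.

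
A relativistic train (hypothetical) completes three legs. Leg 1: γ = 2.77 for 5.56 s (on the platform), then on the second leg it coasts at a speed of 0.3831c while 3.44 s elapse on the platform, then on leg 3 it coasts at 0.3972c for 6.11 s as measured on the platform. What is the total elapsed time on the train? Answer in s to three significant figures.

Leg 1: γ = 2.77; τ_1 = 5.56/2.770 = 2.007 s.
Leg 2: γ = 1/√(1 − 0.3831²) = 1/√0.8532 = 1.083; τ_2 = 3.44/1.083 = 3.178 s.
Leg 3: γ = 1/√(1 − 0.3972²) = 1/√0.8422 = 1.090; τ_3 = 6.11/1.090 = 5.607 s.
Total: 2.007 + 3.178 + 5.607 s.

τ = 10.8 s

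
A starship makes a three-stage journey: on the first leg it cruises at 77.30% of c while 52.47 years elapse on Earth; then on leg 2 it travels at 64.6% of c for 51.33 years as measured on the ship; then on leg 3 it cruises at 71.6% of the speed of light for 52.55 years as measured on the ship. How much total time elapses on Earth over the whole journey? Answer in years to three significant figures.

Leg 1: 52.47 years is already measured on Earth.
Leg 2: β = 0.646; γ = 1/√(1 − 0.646²) = 1/√0.5827 = 1.310; Δt_2 = 1.310 × 51.33 = 67.24 years.
Leg 3: β = 0.716; γ = 1/√(1 − 0.716²) = 1/√0.4873 = 1.432; Δt_3 = 1.432 × 52.55 = 75.28 years.
Total: 52.47 + 67.24 + 75.28 years.

Δt = 195 years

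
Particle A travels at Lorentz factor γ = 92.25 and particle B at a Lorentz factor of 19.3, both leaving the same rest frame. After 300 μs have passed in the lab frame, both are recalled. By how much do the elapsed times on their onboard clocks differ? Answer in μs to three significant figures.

A: γ = 92.25; τ_A = 300/92.25 = 3.252 μs.
B: γ = 19.3; τ_B = 300/19.30 = 15.54 μs.

|τ_A − τ_B| = 12.3 μs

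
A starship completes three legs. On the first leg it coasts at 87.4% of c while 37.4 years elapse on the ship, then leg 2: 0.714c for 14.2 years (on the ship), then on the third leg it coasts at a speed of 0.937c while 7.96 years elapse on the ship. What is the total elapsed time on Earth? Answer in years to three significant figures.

Δt = 120 years

Leg 1: β = 0.874; γ = 1/√(1 − 0.874²) = 1/√0.2361 = 2.058; Δt_1 = 2.058 × 37.4 = 76.97 years.
Leg 2: γ = 1/√(1 − 0.714²) = 1/√0.4902 = 1.428; Δt_2 = 1.428 × 14.2 = 20.28 years.
Leg 3: γ = 1/√(1 − 0.937²) = 1/√0.1220 = 2.863; Δt_3 = 2.863 × 7.96 = 22.79 years.
Total: 76.97 + 20.28 + 22.79 years.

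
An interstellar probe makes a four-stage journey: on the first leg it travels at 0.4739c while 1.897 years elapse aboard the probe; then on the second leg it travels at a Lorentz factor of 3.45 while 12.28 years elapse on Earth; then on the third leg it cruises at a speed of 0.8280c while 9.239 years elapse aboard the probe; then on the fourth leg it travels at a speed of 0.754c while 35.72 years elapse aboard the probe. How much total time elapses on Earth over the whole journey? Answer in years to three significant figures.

Leg 1: γ = 1/√(1 − 0.4739²) = 1/√0.7754 = 1.136; Δt_1 = 1.136 × 1.897 = 2.154 years.
Leg 2: 12.28 years is already measured on Earth.
Leg 3: γ = 1/√(1 − 0.8280²) = 1/√0.3144 = 1.783; Δt_3 = 1.783 × 9.239 = 16.48 years.
Leg 4: γ = 1/√(1 − 0.754²) = 1/√0.4315 = 1.522; Δt_4 = 1.522 × 35.72 = 54.38 years.
Total: 2.154 + 12.28 + 16.48 + 54.38 years.

Δt = 85.3 years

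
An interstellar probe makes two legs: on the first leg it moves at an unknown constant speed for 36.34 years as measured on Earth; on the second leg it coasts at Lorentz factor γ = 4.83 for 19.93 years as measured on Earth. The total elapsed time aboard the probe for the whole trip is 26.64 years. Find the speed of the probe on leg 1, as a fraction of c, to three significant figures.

Leg 1: speed unknown; τ_1 = 36.34/γ_1.
Leg 2: γ = 4.83; τ_2 = 19.93/4.830 = 4.126 years.
Total proper time: τ_1 + 4.126 = 26.64, so τ_1 = 26.64 − 4.126 = 22.51 years.
γ_1 = 36.34/22.51 = 1.614; β = √(1 − 1/γ²) = √0.6162.

β = 0.785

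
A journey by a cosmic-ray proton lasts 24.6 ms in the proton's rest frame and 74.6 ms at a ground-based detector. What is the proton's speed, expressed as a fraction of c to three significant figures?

β = 0.944

The proper time is measured in the proton's rest frame (both events occur at the proton's location); Δt is measured at a ground-based detector. γ = Δt/τ = 74.6/24.6 = 3.033.
β = √(1 − 1/γ²) = √(1 − 0.1087) = √0.8913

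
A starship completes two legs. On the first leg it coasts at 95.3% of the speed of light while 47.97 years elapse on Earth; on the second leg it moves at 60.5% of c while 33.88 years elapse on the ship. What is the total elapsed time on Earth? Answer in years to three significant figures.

Leg 1: 47.97 years is already measured on Earth.
Leg 2: β = 0.605; γ = 1/√(1 − 0.605²) = 1/√0.6340 = 1.256; Δt_2 = 1.256 × 33.88 = 42.55 years.
Total: 47.97 + 42.55 years.

Δt = 90.5 years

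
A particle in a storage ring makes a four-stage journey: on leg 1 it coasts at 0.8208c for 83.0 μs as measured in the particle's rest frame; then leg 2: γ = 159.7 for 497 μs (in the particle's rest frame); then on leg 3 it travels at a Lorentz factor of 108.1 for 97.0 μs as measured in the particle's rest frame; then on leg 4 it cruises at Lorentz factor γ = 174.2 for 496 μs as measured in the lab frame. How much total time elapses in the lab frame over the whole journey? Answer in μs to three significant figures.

Δt = 9.05×10⁴ μs

Leg 1: γ = 1/√(1 − 0.8208²) = 1/√0.3263 = 1.751; Δt_1 = 1.751 × 83.0 = 145.3 μs.
Leg 2: γ = 159.7; Δt_2 = 159.7 × 497 = 7.937×10⁴ μs.
Leg 3: γ = 108.1; Δt_3 = 108.1 × 97.0 = 1.049×10⁴ μs.
Leg 4: 496 μs is already measured in the lab frame.
Total: 145.3 + 7.937×10⁴ + 1.049×10⁴ + 496.0 μs.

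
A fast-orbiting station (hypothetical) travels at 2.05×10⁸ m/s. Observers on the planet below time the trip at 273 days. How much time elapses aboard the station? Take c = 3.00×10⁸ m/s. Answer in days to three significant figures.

τ = 199 days

β = 2.05×10⁸/3.00×10⁸ = 0.6833; γ = 1/√(1 − 0.6833²) = 1.370
The interval measured on the planet below is the dilated one; the clock aboard the station measures the proper time τ = Δt/γ = 273/1.370 days.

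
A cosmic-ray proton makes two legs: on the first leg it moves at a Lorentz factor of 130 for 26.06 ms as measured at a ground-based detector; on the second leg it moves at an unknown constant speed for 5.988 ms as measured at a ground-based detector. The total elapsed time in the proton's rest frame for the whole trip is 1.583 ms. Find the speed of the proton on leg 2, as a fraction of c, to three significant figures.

β = 0.973

Leg 1: γ = 130; τ_1 = 26.06/130.0 = 0.2005 ms.
Leg 2: speed unknown; τ_2 = 5.988/γ_2.
Total proper time: 0.2005 + τ_2 = 1.583, so τ_2 = 1.583 − 0.2005 = 1.383 ms.
γ_2 = 5.988/1.383 = 4.331; β = √(1 − 1/γ²) = √0.9467.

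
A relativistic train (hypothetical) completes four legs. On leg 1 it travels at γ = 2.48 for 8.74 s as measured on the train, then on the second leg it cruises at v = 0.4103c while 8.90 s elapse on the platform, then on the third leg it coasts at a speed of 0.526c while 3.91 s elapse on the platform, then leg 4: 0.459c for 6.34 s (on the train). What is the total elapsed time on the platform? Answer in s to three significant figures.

Δt = 41.6 s

Leg 1: γ = 2.48; Δt_1 = 2.480 × 8.74 = 21.68 s.
Leg 2: 8.90 s is already measured on the platform.
Leg 3: 3.91 s is already measured on the platform.
Leg 4: γ = 1/√(1 − 0.459²) = 1/√0.7893 = 1.126; Δt_4 = 1.126 × 6.34 = 7.136 s.
Total: 21.68 + 8.900 + 3.910 + 7.136 s.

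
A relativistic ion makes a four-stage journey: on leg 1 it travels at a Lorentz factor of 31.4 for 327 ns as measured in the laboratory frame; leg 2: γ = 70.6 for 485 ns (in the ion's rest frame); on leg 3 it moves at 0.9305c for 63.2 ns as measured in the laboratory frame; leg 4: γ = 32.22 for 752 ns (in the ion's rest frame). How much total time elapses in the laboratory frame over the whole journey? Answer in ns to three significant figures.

Δt = 5.89×10⁴ ns

Leg 1: 327 ns is already measured in the laboratory frame.
Leg 2: γ = 70.6; Δt_2 = 70.60 × 485 = 3.424×10⁴ ns.
Leg 3: 63.2 ns is already measured in the laboratory frame.
Leg 4: γ = 32.22; Δt_4 = 32.22 × 752 = 2.423×10⁴ ns.
Total: 327.0 + 3.424×10⁴ + 63.20 + 2.423×10⁴ ns.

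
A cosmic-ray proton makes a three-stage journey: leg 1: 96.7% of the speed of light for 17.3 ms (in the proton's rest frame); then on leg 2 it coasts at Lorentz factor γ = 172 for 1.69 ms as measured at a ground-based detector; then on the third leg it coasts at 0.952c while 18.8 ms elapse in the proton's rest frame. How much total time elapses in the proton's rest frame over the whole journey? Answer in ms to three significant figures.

τ = 36.1 ms

Leg 1: 17.3 ms is already measured in the proton's rest frame.
Leg 2: γ = 172; τ_2 = 1.69/172.0 = 0.009826 ms.
Leg 3: 18.8 ms is already measured in the proton's rest frame.
Total: 17.30 + 0.009826 + 18.80 ms.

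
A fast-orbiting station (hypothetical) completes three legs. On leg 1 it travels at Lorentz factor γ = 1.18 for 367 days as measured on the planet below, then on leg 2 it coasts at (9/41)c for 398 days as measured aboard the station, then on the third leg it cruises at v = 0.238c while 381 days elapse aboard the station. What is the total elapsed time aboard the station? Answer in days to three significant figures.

τ = 1090 days

Leg 1: γ = 1.18; τ_1 = 367/1.180 = 311.0 days.
Leg 2: 398 days is already measured aboard the station.
Leg 3: 381 days is already measured aboard the station.
Total: 311.0 + 398.0 + 381.0 days.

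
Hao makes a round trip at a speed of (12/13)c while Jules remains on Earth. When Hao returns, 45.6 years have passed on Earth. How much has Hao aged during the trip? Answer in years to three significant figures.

γ = 1/√(1 − (12/13)²) = 13/5 = 2.600
Hao's clock measures proper time along the trip: τ = Δt/γ = 45.6/2.600 years.

τ = 17.5 years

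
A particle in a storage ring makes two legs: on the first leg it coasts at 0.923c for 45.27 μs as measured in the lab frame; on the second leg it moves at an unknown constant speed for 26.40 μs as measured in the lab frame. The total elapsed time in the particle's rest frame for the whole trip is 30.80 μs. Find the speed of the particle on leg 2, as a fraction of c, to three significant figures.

β = 0.862

Leg 1: γ = 1/√(1 − 0.923²) = 1/√0.1481 = 2.599; τ_1 = 45.27/2.599 = 17.42 μs.
Leg 2: speed unknown; τ_2 = 26.40/γ_2.
Total proper time: 17.42 + τ_2 = 30.80, so τ_2 = 30.80 − 17.42 = 13.38 μs.
γ_2 = 26.40/13.38 = 1.973; β = √(1 − 1/γ²) = √0.7431.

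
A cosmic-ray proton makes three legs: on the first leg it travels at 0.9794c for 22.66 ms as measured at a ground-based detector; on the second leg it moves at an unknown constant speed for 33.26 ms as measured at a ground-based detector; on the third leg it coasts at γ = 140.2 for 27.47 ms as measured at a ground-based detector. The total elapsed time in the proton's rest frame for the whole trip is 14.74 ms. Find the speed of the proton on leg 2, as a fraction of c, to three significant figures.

β = 0.954

Leg 1: γ = 1/√(1 − 0.9794²) = 1/√0.04078 = 4.952; τ_1 = 22.66/4.952 = 4.576 ms.
Leg 2: speed unknown; τ_2 = 33.26/γ_2.
Leg 3: γ = 140.2; τ_3 = 27.47/140.2 = 0.1959 ms.
Total proper time: 4.576 + τ_2 + 0.1959 = 14.74, so τ_2 = 14.74 − 4.772 = 9.968 ms.
γ_2 = 33.26/9.968 = 3.337; β = √(1 − 1/γ²) = √0.9102.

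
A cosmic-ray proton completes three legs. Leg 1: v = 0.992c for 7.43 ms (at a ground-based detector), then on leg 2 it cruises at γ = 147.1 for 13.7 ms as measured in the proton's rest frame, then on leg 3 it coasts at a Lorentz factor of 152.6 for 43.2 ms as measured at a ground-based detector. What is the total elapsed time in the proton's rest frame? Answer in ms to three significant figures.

Leg 1: γ = 1/√(1 − 0.992²) = 1/√0.01594 = 7.922; τ_1 = 7.43/7.922 = 0.9379 ms.
Leg 2: 13.7 ms is already measured in the proton's rest frame.
Leg 3: γ = 152.6; τ_3 = 43.2/152.6 = 0.2831 ms.
Total: 0.9379 + 13.70 + 0.2831 ms.

τ = 14.9 ms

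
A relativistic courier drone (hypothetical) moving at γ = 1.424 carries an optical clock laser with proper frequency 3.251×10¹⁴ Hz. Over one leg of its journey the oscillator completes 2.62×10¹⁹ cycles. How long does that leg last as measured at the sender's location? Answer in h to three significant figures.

Δt = 31.9 h

γ = 1.424
Proper time for N cycles: τ = N/f = 2.62×10¹⁹/(3.251×10¹⁴) = 8.059×10⁴ s = 22.39 h.
Lab-frame duration Δt = γτ = 1.424 × 22.39 = 31.88 h.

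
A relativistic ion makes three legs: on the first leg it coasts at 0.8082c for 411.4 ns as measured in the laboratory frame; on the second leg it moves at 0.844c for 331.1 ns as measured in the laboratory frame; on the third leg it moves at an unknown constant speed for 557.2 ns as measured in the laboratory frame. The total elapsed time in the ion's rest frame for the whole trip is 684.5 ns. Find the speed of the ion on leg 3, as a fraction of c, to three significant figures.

β = 0.880

Leg 1: γ = 1/√(1 − 0.8082²) = 1/√0.3468 = 1.698; τ_1 = 411.4/1.698 = 242.3 ns.
Leg 2: γ = 1/√(1 − 0.844²) = 1/√0.2877 = 1.864; τ_2 = 331.1/1.864 = 177.6 ns.
Leg 3: speed unknown; τ_3 = 557.2/γ_3.
Total proper time: 242.3 + 177.6 + τ_3 = 684.5, so τ_3 = 684.5 − 419.9 = 264.6 ns.
γ_3 = 557.2/264.6 = 2.106; β = √(1 − 1/γ²) = √0.7744.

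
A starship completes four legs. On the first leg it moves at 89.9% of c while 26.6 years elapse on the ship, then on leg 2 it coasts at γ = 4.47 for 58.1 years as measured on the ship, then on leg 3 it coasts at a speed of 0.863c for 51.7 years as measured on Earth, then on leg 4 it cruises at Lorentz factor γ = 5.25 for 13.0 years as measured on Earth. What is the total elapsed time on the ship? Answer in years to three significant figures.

τ = 113 years

Leg 1: 26.6 years is already measured on the ship.
Leg 2: 58.1 years is already measured on the ship.
Leg 3: γ = 1/√(1 − 0.863²) = 1/√0.2552 = 1.979; τ_3 = 51.7/1.979 = 26.12 years.
Leg 4: γ = 5.25; τ_4 = 13.0/5.250 = 2.476 years.
Total: 26.60 + 58.10 + 26.12 + 2.476 years.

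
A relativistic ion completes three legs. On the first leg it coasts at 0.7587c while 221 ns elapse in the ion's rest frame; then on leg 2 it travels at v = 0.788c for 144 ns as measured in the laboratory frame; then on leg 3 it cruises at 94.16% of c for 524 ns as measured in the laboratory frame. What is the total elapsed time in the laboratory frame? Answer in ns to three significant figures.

Δt = 1010 ns

Leg 1: γ = 1/√(1 − 0.7587²) = 1/√0.4244 = 1.535; Δt_1 = 1.535 × 221 = 339.2 ns.
Leg 2: 144 ns is already measured in the laboratory frame.
Leg 3: 524 ns is already measured in the laboratory frame.
Total: 339.2 + 144.0 + 524.0 ns.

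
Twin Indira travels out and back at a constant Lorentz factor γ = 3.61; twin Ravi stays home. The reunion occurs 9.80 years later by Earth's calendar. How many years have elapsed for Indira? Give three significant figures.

γ = 3.61
Indira's clock measures proper time along the trip: τ = Δt/γ = 9.80/3.610 years.

τ = 2.71 years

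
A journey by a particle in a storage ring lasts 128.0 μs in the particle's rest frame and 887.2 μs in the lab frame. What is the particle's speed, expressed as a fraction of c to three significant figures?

v = 0.990c

The proper time is measured in the particle's rest frame (both events occur at the particle's location); Δt is measured in the lab frame. γ = Δt/τ = 887.2/128.0 = 6.931.
β = √(1 − 1/γ²) = √(1 − 0.02082) = √0.9792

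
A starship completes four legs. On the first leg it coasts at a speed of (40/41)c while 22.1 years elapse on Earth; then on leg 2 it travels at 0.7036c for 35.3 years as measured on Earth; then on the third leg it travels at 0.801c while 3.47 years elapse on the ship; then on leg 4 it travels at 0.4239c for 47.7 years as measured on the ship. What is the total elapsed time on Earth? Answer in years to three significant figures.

Leg 1: 22.1 years is already measured on Earth.
Leg 2: 35.3 years is already measured on Earth.
Leg 3: γ = 1/√(1 − 0.801²) = 1/√0.3584 = 1.670; Δt_3 = 1.670 × 3.47 = 5.796 years.
Leg 4: γ = 1/√(1 − 0.4239²) = 1/√0.8203 = 1.104; Δt_4 = 1.104 × 47.7 = 52.67 years.
Total: 22.10 + 35.30 + 5.796 + 52.67 years.

Δt = 116 years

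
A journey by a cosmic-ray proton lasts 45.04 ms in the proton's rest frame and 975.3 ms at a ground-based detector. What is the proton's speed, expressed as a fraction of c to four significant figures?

β = 0.9989

The proper time is measured in the proton's rest frame (both events occur at the proton's location); Δt is measured at a ground-based detector. γ = Δt/τ = 975.3/45.04 = 21.65.
β = √(1 − 1/γ²) = √(1 − 0.002133) = √0.9979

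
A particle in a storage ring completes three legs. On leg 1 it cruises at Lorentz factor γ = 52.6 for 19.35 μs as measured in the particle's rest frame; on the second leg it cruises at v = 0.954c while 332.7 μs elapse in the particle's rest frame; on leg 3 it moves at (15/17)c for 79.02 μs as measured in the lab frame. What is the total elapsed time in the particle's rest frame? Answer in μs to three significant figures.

Leg 1: 19.35 μs is already measured in the particle's rest frame.
Leg 2: 332.7 μs is already measured in the particle's rest frame.
Leg 3: γ = 1/√(1 − (15/17)²) = 17/8 = 2.125; τ_3 = 79.02/2.125 = 37.19 μs.
Total: 19.35 + 332.7 + 37.19 μs.

τ = 389 μs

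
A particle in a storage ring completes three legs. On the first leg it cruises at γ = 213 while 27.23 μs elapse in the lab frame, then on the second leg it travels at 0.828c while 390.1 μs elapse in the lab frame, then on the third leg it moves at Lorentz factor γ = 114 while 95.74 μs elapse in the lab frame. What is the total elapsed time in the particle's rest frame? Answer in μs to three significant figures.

Leg 1: γ = 213; τ_1 = 27.23/213.0 = 0.1278 μs.
Leg 2: γ = 1/√(1 − 0.828²) = 1/√0.3144 = 1.783; τ_2 = 390.1/1.783 = 218.7 μs.
Leg 3: γ = 114; τ_3 = 95.74/114.0 = 0.8398 μs.
Total: 0.1278 + 218.7 + 0.8398 μs.

τ = 220 μs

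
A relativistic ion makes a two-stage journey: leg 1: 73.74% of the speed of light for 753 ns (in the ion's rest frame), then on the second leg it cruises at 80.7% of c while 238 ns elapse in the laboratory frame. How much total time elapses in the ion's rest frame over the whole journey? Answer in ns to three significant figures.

Leg 1: 753 ns is already measured in the ion's rest frame.
Leg 2: β = 0.807; γ = 1/√(1 − 0.807²) = 1/√0.3488 = 1.693; τ_2 = 238/1.693 = 140.6 ns.
Total: 753.0 + 140.6 ns.

τ = 894 ns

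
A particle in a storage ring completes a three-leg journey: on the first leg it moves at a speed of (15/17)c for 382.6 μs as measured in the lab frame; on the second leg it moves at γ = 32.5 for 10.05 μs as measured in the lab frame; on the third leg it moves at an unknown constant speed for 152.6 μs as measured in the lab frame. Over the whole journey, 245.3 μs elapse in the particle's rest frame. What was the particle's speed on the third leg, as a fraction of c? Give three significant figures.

β = 0.905

Leg 1: γ = 1/√(1 − (15/17)²) = 17/8 = 2.125; τ_1 = 382.6/2.125 = 180.0 μs.
Leg 2: γ = 32.5; τ_2 = 10.05/32.50 = 0.3092 μs.
Leg 3: speed unknown; τ_3 = 152.6/γ_3.
Total proper time: 180.0 + 0.3092 + τ_3 = 245.3, so τ_3 = 245.3 − 180.4 = 64.94 μs.
γ_3 = 152.6/64.94 = 2.350; β = √(1 − 1/γ²) = √0.8189.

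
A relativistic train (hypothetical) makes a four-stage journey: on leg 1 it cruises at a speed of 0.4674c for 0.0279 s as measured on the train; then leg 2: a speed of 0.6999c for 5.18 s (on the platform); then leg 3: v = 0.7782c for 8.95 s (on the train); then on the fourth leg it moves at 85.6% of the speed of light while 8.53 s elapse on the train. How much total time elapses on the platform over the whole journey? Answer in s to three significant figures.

Δt = 36.0 s

Leg 1: γ = 1/√(1 − 0.4674²) = 1/√0.7815 = 1.131; Δt_1 = 1.131 × 0.0279 = 0.03156 s.
Leg 2: 5.18 s is already measured on the platform.
Leg 3: γ = 1/√(1 − 0.7782²) = 1/√0.3944 = 1.592; Δt_3 = 1.592 × 8.95 = 14.25 s.
Leg 4: β = 0.856; γ = 1/√(1 − 0.856²) = 1/√0.2673 = 1.934; Δt_4 = 1.934 × 8.53 = 16.50 s.
Total: 0.03156 + 5.180 + 14.25 + 16.50 s.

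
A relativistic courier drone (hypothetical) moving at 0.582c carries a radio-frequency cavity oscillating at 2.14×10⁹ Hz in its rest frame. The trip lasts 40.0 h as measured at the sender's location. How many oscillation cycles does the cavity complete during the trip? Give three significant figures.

N = 2.51×10¹⁴

γ = 1/√(1 − 0.582²) = 1/√0.6613 = 1.230
The oscillator's own cycle count is N = f × τ where τ is the proper time aboard the drone. τ = Δt/γ = 40.0/1.230 = 32.53 h = 1.171×10⁵ s.
N = 2.14×10⁹ × 1.171×10⁵ = 2.506×10¹⁴.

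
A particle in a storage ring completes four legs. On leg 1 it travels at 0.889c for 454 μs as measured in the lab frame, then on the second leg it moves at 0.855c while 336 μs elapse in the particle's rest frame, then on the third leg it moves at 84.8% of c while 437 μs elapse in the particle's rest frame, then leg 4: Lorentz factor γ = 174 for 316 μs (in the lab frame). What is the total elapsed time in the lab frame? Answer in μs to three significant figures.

Leg 1: 454 μs is already measured in the lab frame.
Leg 2: γ = 1/√(1 − 0.855²) = 1/√0.2690 = 1.928; Δt_2 = 1.928 × 336 = 647.9 μs.
Leg 3: β = 0.848; γ = 1/√(1 − 0.848²) = 1/√0.2809 = 1.887; Δt_3 = 1.887 × 437 = 824.5 μs.
Leg 4: 316 μs is already measured in the lab frame.
Total: 454.0 + 647.9 + 824.5 + 316.0 μs.

Δt = 2240 μs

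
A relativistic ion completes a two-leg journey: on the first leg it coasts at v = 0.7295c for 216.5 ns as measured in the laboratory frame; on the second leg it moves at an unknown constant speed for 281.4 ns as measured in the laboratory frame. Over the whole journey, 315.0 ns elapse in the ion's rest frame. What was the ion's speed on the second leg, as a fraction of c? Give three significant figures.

Leg 1: γ = 1/√(1 − 0.7295²) = 1/√0.4678 = 1.462; τ_1 = 216.5/1.462 = 148.1 ns.
Leg 2: speed unknown; τ_2 = 281.4/γ_2.
Total proper time: 148.1 + τ_2 = 315.0, so τ_2 = 315.0 − 148.1 = 166.9 ns.
γ_2 = 281.4/166.9 = 1.686; β = √(1 − 1/γ²) = √0.6481.

β = 0.805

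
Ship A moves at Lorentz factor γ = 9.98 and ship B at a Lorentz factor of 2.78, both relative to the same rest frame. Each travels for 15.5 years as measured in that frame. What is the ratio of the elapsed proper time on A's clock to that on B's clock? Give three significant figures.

τ_A/τ_B = 0.279

A: γ = 9.98. B: γ = 2.78.
τ_A/τ_B = γ_B/γ_A = 2.780/9.980 = 0.2786, so τ_A/τ_B = 0.2786.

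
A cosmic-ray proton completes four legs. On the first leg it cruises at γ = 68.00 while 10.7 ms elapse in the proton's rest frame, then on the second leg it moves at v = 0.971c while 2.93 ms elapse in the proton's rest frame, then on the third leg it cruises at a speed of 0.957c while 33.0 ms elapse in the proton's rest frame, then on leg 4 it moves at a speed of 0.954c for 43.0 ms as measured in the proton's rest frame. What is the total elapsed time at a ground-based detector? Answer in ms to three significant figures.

Δt = 997 ms

Leg 1: γ = 68.00; Δt_1 = 68.00 × 10.7 = 727.6 ms.
Leg 2: γ = 1/√(1 − 0.971²) = 1/√0.05716 = 4.183; Δt_2 = 4.183 × 2.93 = 12.26 ms.
Leg 3: γ = 1/√(1 − 0.957²) = 1/√0.08415 = 3.447; Δt_3 = 3.447 × 33.0 = 113.8 ms.
Leg 4: γ = 1/√(1 − 0.954²) = 1/√0.08988 = 3.335; Δt_4 = 3.335 × 43.0 = 143.4 ms.
Total: 727.6 + 12.26 + 113.8 + 143.4 ms.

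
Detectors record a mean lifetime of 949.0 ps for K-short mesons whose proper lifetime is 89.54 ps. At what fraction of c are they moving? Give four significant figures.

γ = Δt/τ₀ = 949.0/89.54 = 10.60
β = √(1 − 1/γ²) = √(1 − 0.008902) = √0.9911

v = 0.9955c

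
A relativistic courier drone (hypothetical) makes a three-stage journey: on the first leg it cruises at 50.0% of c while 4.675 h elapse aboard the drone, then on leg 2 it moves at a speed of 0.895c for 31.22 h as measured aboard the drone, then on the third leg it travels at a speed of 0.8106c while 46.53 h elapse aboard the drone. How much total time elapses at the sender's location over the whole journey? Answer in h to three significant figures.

Leg 1: β = 0.500; γ = 1/√(1 − 0.500²) = 1/√0.7500 = 1.155; Δt_1 = 1.155 × 4.675 = 5.398 h.
Leg 2: γ = 1/√(1 − 0.895²) = 1/√0.1990 = 2.242; Δt_2 = 2.242 × 31.22 = 69.99 h.
Leg 3: γ = 1/√(1 − 0.8106²) = 1/√0.3429 = 1.708; Δt_3 = 1.708 × 46.53 = 79.46 h.
Total: 5.398 + 69.99 + 79.46 h.

Δt = 155 h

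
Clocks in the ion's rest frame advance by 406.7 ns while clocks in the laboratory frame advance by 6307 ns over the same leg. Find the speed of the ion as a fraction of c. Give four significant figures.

The proper time is measured in the ion's rest frame (both events occur at the ion's location); Δt is measured in the laboratory frame. γ = Δt/τ = 6307/406.7 = 15.51.
β = √(1 − 1/γ²) = √(1 − 0.004158) = √0.9958

v = 0.9979c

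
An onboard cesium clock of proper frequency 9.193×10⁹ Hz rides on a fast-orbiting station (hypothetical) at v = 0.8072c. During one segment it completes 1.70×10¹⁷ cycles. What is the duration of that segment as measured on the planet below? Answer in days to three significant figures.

γ = 1/√(1 − 0.8072²) = 1/√0.3484 = 1.694
Proper time for N cycles: τ = N/f = 1.70×10¹⁷/(9.193×10⁹) = 1.849×10⁷ s = 214.0 days.
Lab-frame duration Δt = γτ = 1.694 × 214.0 = 362.6 days.

Δt = 363 days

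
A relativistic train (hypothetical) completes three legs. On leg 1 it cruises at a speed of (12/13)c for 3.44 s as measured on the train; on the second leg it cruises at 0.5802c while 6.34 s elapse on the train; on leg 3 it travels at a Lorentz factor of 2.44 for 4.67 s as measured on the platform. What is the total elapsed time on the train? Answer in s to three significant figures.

Leg 1: 3.44 s is already measured on the train.
Leg 2: 6.34 s is already measured on the train.
Leg 3: γ = 2.44; τ_3 = 4.67/2.440 = 1.914 s.
Total: 3.440 + 6.340 + 1.914 s.

τ = 11.7 s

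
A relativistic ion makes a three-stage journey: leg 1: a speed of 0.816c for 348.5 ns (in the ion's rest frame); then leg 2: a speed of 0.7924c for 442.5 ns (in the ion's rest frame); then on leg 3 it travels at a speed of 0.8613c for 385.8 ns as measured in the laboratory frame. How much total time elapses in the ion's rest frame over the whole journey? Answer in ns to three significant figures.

Leg 1: 348.5 ns is already measured in the ion's rest frame.
Leg 2: 442.5 ns is already measured in the ion's rest frame.
Leg 3: γ = 1/√(1 − 0.8613²) = 1/√0.2582 = 1.968; τ_3 = 385.8/1.968 = 196.0 ns.
Total: 348.5 + 442.5 + 196.0 ns.

τ = 987 ns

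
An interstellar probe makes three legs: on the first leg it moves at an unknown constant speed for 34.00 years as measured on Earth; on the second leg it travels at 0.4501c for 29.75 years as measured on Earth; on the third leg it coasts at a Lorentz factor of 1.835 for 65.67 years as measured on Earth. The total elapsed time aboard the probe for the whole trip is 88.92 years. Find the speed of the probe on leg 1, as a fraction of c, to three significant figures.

β = 0.624

Leg 1: speed unknown; τ_1 = 34.00/γ_1.
Leg 2: γ = 1/√(1 − 0.4501²) = 1/√0.7974 = 1.120; τ_2 = 29.75/1.120 = 26.57 years.
Leg 3: γ = 1.835; τ_3 = 65.67/1.835 = 35.79 years.
Total proper time: τ_1 + 26.57 + 35.79 = 88.92, so τ_1 = 88.92 − 62.35 = 26.57 years.
γ_1 = 34.00/26.57 = 1.280; β = √(1 − 1/γ²) = √0.3895.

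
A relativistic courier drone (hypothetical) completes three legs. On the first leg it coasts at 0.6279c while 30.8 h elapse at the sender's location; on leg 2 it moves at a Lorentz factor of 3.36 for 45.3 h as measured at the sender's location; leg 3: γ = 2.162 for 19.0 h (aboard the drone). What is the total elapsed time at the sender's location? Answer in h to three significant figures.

Leg 1: 30.8 h is already measured at the sender's location.
Leg 2: 45.3 h is already measured at the sender's location.
Leg 3: γ = 2.162; Δt_3 = 2.162 × 19.0 = 41.08 h.
Total: 30.80 + 45.30 + 41.08 h.

Δt = 117 h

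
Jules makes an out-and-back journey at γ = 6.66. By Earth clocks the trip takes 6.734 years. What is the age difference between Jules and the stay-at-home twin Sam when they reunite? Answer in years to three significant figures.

Δt − τ = 5.72 years

γ = 6.66
Jules's elapsed proper time: τ = 6.734/6.660 = 1.011 years.
Age gap = Δt − τ = 6.734 − 1.011 years.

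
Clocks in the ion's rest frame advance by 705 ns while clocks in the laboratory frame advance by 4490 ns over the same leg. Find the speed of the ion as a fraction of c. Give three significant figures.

The proper time is measured in the ion's rest frame (both events occur at the ion's location); Δt is measured in the laboratory frame. γ = Δt/τ = 4490/705 = 6.369.
β = √(1 − 1/γ²) = √(1 − 0.02465) = √0.9753

β = 0.988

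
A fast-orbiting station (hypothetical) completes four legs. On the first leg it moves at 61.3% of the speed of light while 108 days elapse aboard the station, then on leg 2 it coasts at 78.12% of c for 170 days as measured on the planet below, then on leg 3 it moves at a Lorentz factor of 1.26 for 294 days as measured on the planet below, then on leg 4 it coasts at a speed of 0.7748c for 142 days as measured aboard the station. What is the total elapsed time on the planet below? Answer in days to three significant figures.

Δt = 825 days

Leg 1: β = 0.613; γ = 1/√(1 − 0.613²) = 1/√0.6242 = 1.266; Δt_1 = 1.266 × 108 = 136.7 days.
Leg 2: 170 days is already measured on the planet below.
Leg 3: 294 days is already measured on the planet below.
Leg 4: γ = 1/√(1 − 0.7748²) = 1/√0.3997 = 1.582; Δt_4 = 1.582 × 142 = 224.6 days.
Total: 136.7 + 170.0 + 294.0 + 224.6 days.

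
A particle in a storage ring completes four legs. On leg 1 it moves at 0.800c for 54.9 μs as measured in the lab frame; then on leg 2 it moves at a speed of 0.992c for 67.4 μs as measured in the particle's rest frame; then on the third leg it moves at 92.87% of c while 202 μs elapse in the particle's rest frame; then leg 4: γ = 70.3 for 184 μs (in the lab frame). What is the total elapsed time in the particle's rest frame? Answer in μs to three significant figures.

Leg 1: γ = 1/√(1 − 0.800²) = 5/3 ≈ 1.667; τ_1 = 54.9/1.667 = 32.94 μs.
Leg 2: 67.4 μs is already measured in the particle's rest frame.
Leg 3: 202 μs is already measured in the particle's rest frame.
Leg 4: γ = 70.3; τ_4 = 184/70.30 = 2.617 μs.
Total: 32.94 + 67.40 + 202.0 + 2.617 μs.

τ = 305 μs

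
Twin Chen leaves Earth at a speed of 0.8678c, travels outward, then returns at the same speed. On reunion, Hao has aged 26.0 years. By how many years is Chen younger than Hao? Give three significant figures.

γ = 1/√(1 − 0.8678²) = 1/√0.2469 = 2.012
Chen's elapsed proper time: τ = 26.0/2.012 = 12.92 years.
Age gap = Δt − τ = 26.0 − 12.92 years.

Δt − τ = 13.1 years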